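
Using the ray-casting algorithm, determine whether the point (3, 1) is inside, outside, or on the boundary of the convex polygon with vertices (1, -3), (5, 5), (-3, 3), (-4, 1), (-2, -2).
The point (3, 1) lies on the polygon boundary

Boundary check: the query satisfies the collinearity and bounding-box conditions for some polygon edge, so it lies exactly on the boundary.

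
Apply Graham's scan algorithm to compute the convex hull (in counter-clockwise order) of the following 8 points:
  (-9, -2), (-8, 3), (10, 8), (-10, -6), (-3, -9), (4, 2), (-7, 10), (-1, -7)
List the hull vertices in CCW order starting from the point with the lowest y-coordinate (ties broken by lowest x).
Hull (CCW) = [(-3, -9), (-1, -7), (10, 8), (-7, 10), (-10, -6)]

Graham scan procedure:
  1. Find the pivot p₀ = point with lowest y (tie → lowest x): (-3, -9).
  2. Sort the remaining points by polar angle around p₀.
  3. Walk through sorted points, maintaining a stack; pop the top while the last three entries make a non-left turn (cross product ≤ 0).
  4. Final stack is the convex hull in CCW order: (-3, -9), (-1, -7), (10, 8), (-7, 10), (-10, -6).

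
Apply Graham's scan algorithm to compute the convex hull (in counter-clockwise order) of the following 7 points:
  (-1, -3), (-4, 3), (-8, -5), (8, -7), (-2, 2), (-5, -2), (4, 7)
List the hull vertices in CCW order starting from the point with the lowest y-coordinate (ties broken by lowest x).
Hull (CCW) = [(8, -7), (4, 7), (-4, 3), (-8, -5)]

Graham scan procedure:
  1. Find the pivot p₀ = point with lowest y (tie → lowest x): (8, -7).
  2. Sort the remaining points by polar angle around p₀.
  3. Walk through sorted points, maintaining a stack; pop the top while the last three entries make a non-left turn (cross product ≤ 0).
  4. Final stack is the convex hull in CCW order: (8, -7), (4, 7), (-4, 3), (-8, -5).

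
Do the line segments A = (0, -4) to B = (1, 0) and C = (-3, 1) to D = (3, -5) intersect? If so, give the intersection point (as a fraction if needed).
Yes; intersection at (2/5, -12/5) (t = 2/5 on AB, s = 17/30 on CD)

Parametrize AB as A + t(B − A) = (0 + 1 t, -4 + 4 t) and CD as C + s(D − C) = (-3 + 6 s, 1 + -6 s). Solve the linear system for (t, s). Determinant = 30 ≠ 0, so a unique intersection of the containing lines exists. Solution: t = 2/5, s = 17/30 — both in [0, 1], so the segments cross. Intersection point: (2/5, -12/5).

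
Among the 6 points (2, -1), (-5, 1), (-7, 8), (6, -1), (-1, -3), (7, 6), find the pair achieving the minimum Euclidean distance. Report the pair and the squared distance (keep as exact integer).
Pair = ((2, -1), (-1, -3)); squared distance = 13

Compute all C(6, 2) = 15 pairwise squared distances (x_i − x_j)² + (y_i − y_j)². The minimum is 13, attained by the pair ((2, -1), (-1, -3)).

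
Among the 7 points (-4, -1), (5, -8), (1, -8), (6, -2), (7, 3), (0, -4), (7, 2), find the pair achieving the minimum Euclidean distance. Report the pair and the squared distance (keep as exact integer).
Pair = ((7, 3), (7, 2)); squared distance = 1

Compute all C(7, 2) = 21 pairwise squared distances (x_i − x_j)² + (y_i − y_j)². The minimum is 1, attained by the pair ((7, 3), (7, 2)).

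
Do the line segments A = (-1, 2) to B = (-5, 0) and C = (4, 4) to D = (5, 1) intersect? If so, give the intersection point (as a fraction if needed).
No (intersection of containing lines falls outside at least one segment)

Parametrize and solve: t = -17/14, s = -1/7. At least one of these is outside [0, 1], so the segments do not intersect.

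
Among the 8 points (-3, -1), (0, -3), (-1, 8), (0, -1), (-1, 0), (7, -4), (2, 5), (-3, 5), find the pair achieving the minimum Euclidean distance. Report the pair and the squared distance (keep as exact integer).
Pair = ((0, -1), (-1, 0)); squared distance = 2

Compute all C(8, 2) = 28 pairwise squared distances (x_i − x_j)² + (y_i − y_j)². The minimum is 2, attained by the pair ((0, -1), (-1, 0)).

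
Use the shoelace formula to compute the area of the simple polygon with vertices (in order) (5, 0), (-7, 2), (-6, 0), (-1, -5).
Area = 77/2

Shoelace formula: Area = (1/2) |Σ_i (x_i · y_{i+1} − x_{i+1} · y_i)| (indices mod n). Compute each cross term:
  (5)(2) − (-7)(0) = 10
  (-7)(0) − (-6)(2) = 12
  (-6)(-5) − (-1)(0) = 30
  (-1)(0) − (5)(-5) = 25
Sum = 77, so (signed) Area = 77/2 = 77/2, |Area| = 77/2.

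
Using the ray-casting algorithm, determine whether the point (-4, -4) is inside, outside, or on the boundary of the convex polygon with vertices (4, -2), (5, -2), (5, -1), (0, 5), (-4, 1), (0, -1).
The point (-4, -4) lies strictly outside the polygon

Cast a horizontal ray to the right from the query point and count how many polygon edges it crosses (each edge strictly once or zero times, handled with the usual half-open convention). 
Parity of crossings → even ⇒ outside.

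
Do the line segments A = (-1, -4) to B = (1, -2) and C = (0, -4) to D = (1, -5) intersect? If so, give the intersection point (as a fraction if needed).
No (intersection of containing lines falls outside at least one segment)

Parametrize and solve: t = 1/4, s = -1/2. At least one of these is outside [0, 1], so the segments do not intersect.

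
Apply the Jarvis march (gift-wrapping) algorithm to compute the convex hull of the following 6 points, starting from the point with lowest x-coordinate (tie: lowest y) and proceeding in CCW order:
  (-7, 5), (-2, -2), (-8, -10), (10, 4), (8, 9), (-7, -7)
Hull (CCW) = [(-8, -10), (10, 4), (8, 9), (-7, 5)]

Jarvis march: at each step, from the current hull vertex p, select the next vertex q as the point such that every other point lies strictly to the left of (or on) the directed line p → q. (Equivalently: for every other point r, the cross product (q − p) × (r − p) ≥ 0.)
Starting point (lowest x, tie lowest y): (-8, -10). Wrap until returning to start. Resulting hull: (-8, -10), (10, 4), (8, 9), (-7, 5).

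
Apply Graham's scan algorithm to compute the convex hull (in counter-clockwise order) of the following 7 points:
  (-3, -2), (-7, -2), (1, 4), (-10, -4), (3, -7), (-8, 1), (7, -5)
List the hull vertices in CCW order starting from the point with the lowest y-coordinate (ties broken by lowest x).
Hull (CCW) = [(3, -7), (7, -5), (1, 4), (-8, 1), (-10, -4)]

Graham scan procedure:
  1. Find the pivot p₀ = point with lowest y (tie → lowest x): (3, -7).
  2. Sort the remaining points by polar angle around p₀.
  3. Walk through sorted points, maintaining a stack; pop the top while the last three entries make a non-left turn (cross product ≤ 0).
  4. Final stack is the convex hull in CCW order: (3, -7), (7, -5), (1, 4), (-8, 1), (-10, -4).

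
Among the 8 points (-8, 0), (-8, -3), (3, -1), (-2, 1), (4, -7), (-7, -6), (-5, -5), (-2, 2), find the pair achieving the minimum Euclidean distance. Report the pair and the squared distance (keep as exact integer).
Pair = ((-2, 1), (-2, 2)); squared distance = 1

Compute all C(8, 2) = 28 pairwise squared distances (x_i − x_j)² + (y_i − y_j)². The minimum is 1, attained by the pair ((-2, 1), (-2, 2)).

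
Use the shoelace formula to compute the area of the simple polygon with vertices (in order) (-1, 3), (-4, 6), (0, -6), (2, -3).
Area = 45/2

Shoelace formula: Area = (1/2) |Σ_i (x_i · y_{i+1} − x_{i+1} · y_i)| (indices mod n). Compute each cross term:
  (-1)(6) − (-4)(3) = 6
  (-4)(-6) − (0)(6) = 24
  (0)(-3) − (2)(-6) = 12
  (2)(3) − (-1)(-3) = 3
Sum = 45, so (signed) Area = 45/2 = 45/2, |Area| = 45/2.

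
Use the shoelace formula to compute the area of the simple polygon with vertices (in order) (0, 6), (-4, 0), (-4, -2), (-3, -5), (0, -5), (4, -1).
Area = 105/2

Shoelace formula: Area = (1/2) |Σ_i (x_i · y_{i+1} − x_{i+1} · y_i)| (indices mod n). Compute each cross term:
  (0)(0) − (-4)(6) = 24
  (-4)(-2) − (-4)(0) = 8
  (-4)(-5) − (-3)(-2) = 14
  (-3)(-5) − (0)(-5) = 15
  (0)(-1) − (4)(-5) = 20
  (4)(6) − (0)(-1) = 24
Sum = 105, so (signed) Area = 105/2 = 105/2, |Area| = 105/2.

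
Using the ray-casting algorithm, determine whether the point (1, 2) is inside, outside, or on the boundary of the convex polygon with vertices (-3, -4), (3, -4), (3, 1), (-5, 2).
The point (1, 2) lies strictly outside the polygon

Cast a horizontal ray to the right from the query point and count how many polygon edges it crosses (each edge strictly once or zero times, handled with the usual half-open convention). 
Parity of crossings → even ⇒ outside.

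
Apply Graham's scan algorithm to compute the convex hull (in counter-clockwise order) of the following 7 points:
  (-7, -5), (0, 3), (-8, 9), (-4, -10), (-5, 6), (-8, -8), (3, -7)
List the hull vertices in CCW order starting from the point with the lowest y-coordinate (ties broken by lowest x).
Hull (CCW) = [(-4, -10), (3, -7), (0, 3), (-8, 9), (-8, -8)]

Graham scan procedure:
  1. Find the pivot p₀ = point with lowest y (tie → lowest x): (-4, -10).
  2. Sort the remaining points by polar angle around p₀.
  3. Walk through sorted points, maintaining a stack; pop the top while the last three entries make a non-left turn (cross product ≤ 0).
  4. Final stack is the convex hull in CCW order: (-4, -10), (3, -7), (0, 3), (-8, 9), (-8, -8).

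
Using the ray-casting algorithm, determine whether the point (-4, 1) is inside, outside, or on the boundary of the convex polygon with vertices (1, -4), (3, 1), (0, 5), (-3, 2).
The point (-4, 1) lies strictly outside the polygon

Cast a horizontal ray to the right from the query point and count how many polygon edges it crosses (each edge strictly once or zero times, handled with the usual half-open convention). 
Parity of crossings → even ⇒ outside.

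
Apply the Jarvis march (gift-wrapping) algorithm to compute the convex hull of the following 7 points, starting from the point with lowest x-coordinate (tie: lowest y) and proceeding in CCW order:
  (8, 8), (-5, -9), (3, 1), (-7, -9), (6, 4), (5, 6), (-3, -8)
Hull (CCW) = [(-7, -9), (-5, -9), (-3, -8), (6, 4), (8, 8), (5, 6)]

Jarvis march: at each step, from the current hull vertex p, select the next vertex q as the point such that every other point lies strictly to the left of (or on) the directed line p → q. (Equivalently: for every other point r, the cross product (q − p) × (r − p) ≥ 0.)
Starting point (lowest x, tie lowest y): (-7, -9). Wrap until returning to start. Resulting hull: (-7, -9), (-5, -9), (-3, -8), (6, 4), (8, 8), (5, 6).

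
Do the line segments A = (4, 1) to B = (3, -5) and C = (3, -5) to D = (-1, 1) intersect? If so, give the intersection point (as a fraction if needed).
Yes; intersection at (3, -5) (t = 1 on AB, s = 0 on CD)

Parametrize AB as A + t(B − A) = (4 + -1 t, 1 + -6 t) and CD as C + s(D − C) = (3 + -4 s, -5 + 6 s). Solve the linear system for (t, s). Determinant = 30 ≠ 0, so a unique intersection of the containing lines exists. Solution: t = 1, s = 0 — both in [0, 1], so the segments cross. Intersection point: (3, -5).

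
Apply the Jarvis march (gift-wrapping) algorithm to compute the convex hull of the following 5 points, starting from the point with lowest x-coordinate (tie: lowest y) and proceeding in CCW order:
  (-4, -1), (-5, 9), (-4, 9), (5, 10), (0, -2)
Hull (CCW) = [(-5, 9), (-4, -1), (0, -2), (5, 10)]

Jarvis march: at each step, from the current hull vertex p, select the next vertex q as the point such that every other point lies strictly to the left of (or on) the directed line p → q. (Equivalently: for every other point r, the cross product (q − p) × (r − p) ≥ 0.)
Starting point (lowest x, tie lowest y): (-5, 9). Wrap until returning to start. Resulting hull: (-5, 9), (-4, -1), (0, -2), (5, 10).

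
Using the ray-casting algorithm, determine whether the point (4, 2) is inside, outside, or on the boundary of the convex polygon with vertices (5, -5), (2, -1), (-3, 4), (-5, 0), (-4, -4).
The point (4, 2) lies strictly outside the polygon

Cast a horizontal ray to the right from the query point and count how many polygon edges it crosses (each edge strictly once or zero times, handled with the usual half-open convention). 
Parity of crossings → even ⇒ outside.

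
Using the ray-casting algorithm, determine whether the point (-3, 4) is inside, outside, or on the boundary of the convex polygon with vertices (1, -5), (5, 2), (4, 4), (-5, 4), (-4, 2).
The point (-3, 4) lies on the polygon boundary

Boundary check: the query satisfies the collinearity and bounding-box conditions for some polygon edge, so it lies exactly on the boundary.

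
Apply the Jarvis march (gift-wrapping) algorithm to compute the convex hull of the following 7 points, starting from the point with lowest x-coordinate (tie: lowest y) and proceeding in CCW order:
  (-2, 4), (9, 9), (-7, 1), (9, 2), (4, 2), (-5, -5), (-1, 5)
Hull (CCW) = [(-7, 1), (-5, -5), (9, 2), (9, 9), (-1, 5)]

Jarvis march: at each step, from the current hull vertex p, select the next vertex q as the point such that every other point lies strictly to the left of (or on) the directed line p → q. (Equivalently: for every other point r, the cross product (q − p) × (r − p) ≥ 0.)
Starting point (lowest x, tie lowest y): (-7, 1). Wrap until returning to start. Resulting hull: (-7, 1), (-5, -5), (9, 2), (9, 9), (-1, 5).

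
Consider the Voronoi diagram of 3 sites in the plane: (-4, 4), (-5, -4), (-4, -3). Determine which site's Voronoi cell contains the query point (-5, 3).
Nearest site = (-4, 4)

The Voronoi cell of site s contains exactly those query points closer to s than to any other site. Compute squared distances from q = (-5, 3) to each site:
  (-4 − -5)² + (4 − 3)² = 2
  (-4 − -5)² + (-3 − 3)² = 37
  (-5 − -5)² + (-4 − 3)² = 49
Minimum is attained by (-4, 4), so q lies in its Voronoi cell.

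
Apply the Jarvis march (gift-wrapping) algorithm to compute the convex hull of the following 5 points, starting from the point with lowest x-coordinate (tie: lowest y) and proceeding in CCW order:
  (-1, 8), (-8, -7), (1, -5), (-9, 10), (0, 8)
Hull (CCW) = [(-9, 10), (-8, -7), (1, -5), (0, 8)]

Jarvis march: at each step, from the current hull vertex p, select the next vertex q as the point such that every other point lies strictly to the left of (or on) the directed line p → q. (Equivalently: for every other point r, the cross product (q − p) × (r − p) ≥ 0.)
Starting point (lowest x, tie lowest y): (-9, 10). Wrap until returning to start. Resulting hull: (-9, 10), (-8, -7), (1, -5), (0, 8).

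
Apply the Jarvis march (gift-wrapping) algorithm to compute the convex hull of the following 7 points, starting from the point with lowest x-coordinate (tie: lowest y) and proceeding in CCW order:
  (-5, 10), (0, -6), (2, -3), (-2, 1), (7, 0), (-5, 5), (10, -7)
Hull (CCW) = [(-5, 5), (0, -6), (10, -7), (7, 0), (-5, 10)]

Jarvis march: at each step, from the current hull vertex p, select the next vertex q as the point such that every other point lies strictly to the left of (or on) the directed line p → q. (Equivalently: for every other point r, the cross product (q − p) × (r − p) ≥ 0.)
Starting point (lowest x, tie lowest y): (-5, 5). Wrap until returning to start. Resulting hull: (-5, 5), (0, -6), (10, -7), (7, 0), (-5, 10).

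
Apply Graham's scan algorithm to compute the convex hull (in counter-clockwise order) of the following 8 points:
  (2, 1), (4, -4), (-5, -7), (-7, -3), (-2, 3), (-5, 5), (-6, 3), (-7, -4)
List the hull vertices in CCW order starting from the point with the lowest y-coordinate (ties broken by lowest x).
Hull (CCW) = [(-5, -7), (4, -4), (2, 1), (-5, 5), (-6, 3), (-7, -3), (-7, -4)]

Graham scan procedure:
  1. Find the pivot p₀ = point with lowest y (tie → lowest x): (-5, -7).
  2. Sort the remaining points by polar angle around p₀.
  3. Walk through sorted points, maintaining a stack; pop the top while the last three entries make a non-left turn (cross product ≤ 0).
  4. Final stack is the convex hull in CCW order: (-5, -7), (4, -4), (2, 1), (-5, 5), (-6, 3), (-7, -3), (-7, -4).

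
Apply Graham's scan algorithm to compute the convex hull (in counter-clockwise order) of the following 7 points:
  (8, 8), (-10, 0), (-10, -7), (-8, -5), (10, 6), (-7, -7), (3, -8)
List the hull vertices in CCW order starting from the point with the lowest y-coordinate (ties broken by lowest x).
Hull (CCW) = [(3, -8), (10, 6), (8, 8), (-10, 0), (-10, -7)]

Graham scan procedure:
  1. Find the pivot p₀ = point with lowest y (tie → lowest x): (3, -8).
  2. Sort the remaining points by polar angle around p₀.
  3. Walk through sorted points, maintaining a stack; pop the top while the last three entries make a non-left turn (cross product ≤ 0).
  4. Final stack is the convex hull in CCW order: (3, -8), (10, 6), (8, 8), (-10, 0), (-10, -7).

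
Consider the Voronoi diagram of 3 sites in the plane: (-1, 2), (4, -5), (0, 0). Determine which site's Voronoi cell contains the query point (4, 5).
Nearest site = (-1, 2)

The Voronoi cell of site s contains exactly those query points closer to s than to any other site. Compute squared distances from q = (4, 5) to each site:
  (-1 − 4)² + (2 − 5)² = 34
  (0 − 4)² + (0 − 5)² = 41
  (4 − 4)² + (-5 − 5)² = 100
Minimum is attained by (-1, 2), so q lies in its Voronoi cell.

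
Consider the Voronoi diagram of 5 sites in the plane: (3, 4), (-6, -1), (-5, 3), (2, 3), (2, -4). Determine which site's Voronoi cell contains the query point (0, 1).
Nearest site = (2, 3)

The Voronoi cell of site s contains exactly those query points closer to s than to any other site. Compute squared distances from q = (0, 1) to each site:
  (2 − 0)² + (3 − 1)² = 8
  (3 − 0)² + (4 − 1)² = 18
  (-5 − 0)² + (3 − 1)² = 29
  (2 − 0)² + (-4 − 1)² = 29
  (-6 − 0)² + (-1 − 1)² = 40
Minimum is attained by (2, 3), so q lies in its Voronoi cell.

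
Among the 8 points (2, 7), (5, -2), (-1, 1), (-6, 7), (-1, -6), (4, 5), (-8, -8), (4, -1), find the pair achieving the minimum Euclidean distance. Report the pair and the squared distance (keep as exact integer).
Pair = ((5, -2), (4, -1)); squared distance = 2

Compute all C(8, 2) = 28 pairwise squared distances (x_i − x_j)² + (y_i − y_j)². The minimum is 2, attained by the pair ((5, -2), (4, -1)).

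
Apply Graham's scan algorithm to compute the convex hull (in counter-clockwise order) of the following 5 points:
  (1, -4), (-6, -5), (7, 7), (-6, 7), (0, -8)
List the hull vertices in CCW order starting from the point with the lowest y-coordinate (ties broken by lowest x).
Hull (CCW) = [(0, -8), (7, 7), (-6, 7), (-6, -5)]

Graham scan procedure:
  1. Find the pivot p₀ = point with lowest y (tie → lowest x): (0, -8).
  2. Sort the remaining points by polar angle around p₀.
  3. Walk through sorted points, maintaining a stack; pop the top while the last three entries make a non-left turn (cross product ≤ 0).
  4. Final stack is the convex hull in CCW order: (0, -8), (7, 7), (-6, 7), (-6, -5).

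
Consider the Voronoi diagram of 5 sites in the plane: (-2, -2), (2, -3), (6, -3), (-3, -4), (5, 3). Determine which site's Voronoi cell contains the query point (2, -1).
Nearest site = (2, -3)

The Voronoi cell of site s contains exactly those query points closer to s than to any other site. Compute squared distances from q = (2, -1) to each site:
  (2 − 2)² + (-3 − -1)² = 4
  (-2 − 2)² + (-2 − -1)² = 17
  (6 − 2)² + (-3 − -1)² = 20
  (5 − 2)² + (3 − -1)² = 25
  (-3 − 2)² + (-4 − -1)² = 34
Minimum is attained by (2, -3), so q lies in its Voronoi cell.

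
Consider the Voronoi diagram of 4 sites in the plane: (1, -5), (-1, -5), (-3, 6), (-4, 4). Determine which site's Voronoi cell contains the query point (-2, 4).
Nearest site = (-4, 4)

The Voronoi cell of site s contains exactly those query points closer to s than to any other site. Compute squared distances from q = (-2, 4) to each site:
  (-4 − -2)² + (4 − 4)² = 4
  (-3 − -2)² + (6 − 4)² = 5
  (-1 − -2)² + (-5 − 4)² = 82
  (1 − -2)² + (-5 − 4)² = 90
Minimum is attained by (-4, 4), so q lies in its Voronoi cell.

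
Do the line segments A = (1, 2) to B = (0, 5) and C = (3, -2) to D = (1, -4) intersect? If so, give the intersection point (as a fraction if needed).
No (intersection of containing lines falls outside at least one segment)

Parametrize and solve: t = -3/2, s = 1/4. At least one of these is outside [0, 1], so the segments do not intersect.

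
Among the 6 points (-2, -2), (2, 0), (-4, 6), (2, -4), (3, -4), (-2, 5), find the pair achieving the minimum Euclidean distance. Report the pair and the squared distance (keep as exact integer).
Pair = ((2, -4), (3, -4)); squared distance = 1

Compute all C(6, 2) = 15 pairwise squared distances (x_i − x_j)² + (y_i − y_j)². The minimum is 1, attained by the pair ((2, -4), (3, -4)).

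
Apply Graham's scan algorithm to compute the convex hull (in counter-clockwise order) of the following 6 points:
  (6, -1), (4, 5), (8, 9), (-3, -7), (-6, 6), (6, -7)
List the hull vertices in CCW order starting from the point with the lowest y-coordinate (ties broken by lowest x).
Hull (CCW) = [(-3, -7), (6, -7), (8, 9), (-6, 6)]

Graham scan procedure:
  1. Find the pivot p₀ = point with lowest y (tie → lowest x): (-3, -7).
  2. Sort the remaining points by polar angle around p₀.
  3. Walk through sorted points, maintaining a stack; pop the top while the last three entries make a non-left turn (cross product ≤ 0).
  4. Final stack is the convex hull in CCW order: (-3, -7), (6, -7), (8, 9), (-6, 6).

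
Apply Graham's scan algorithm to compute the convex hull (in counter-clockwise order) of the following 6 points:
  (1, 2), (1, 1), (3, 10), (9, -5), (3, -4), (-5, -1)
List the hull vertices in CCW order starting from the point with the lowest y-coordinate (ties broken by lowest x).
Hull (CCW) = [(9, -5), (3, 10), (-5, -1), (3, -4)]

Graham scan procedure:
  1. Find the pivot p₀ = point with lowest y (tie → lowest x): (9, -5).
  2. Sort the remaining points by polar angle around p₀.
  3. Walk through sorted points, maintaining a stack; pop the top while the last three entries make a non-left turn (cross product ≤ 0).
  4. Final stack is the convex hull in CCW order: (9, -5), (3, 10), (-5, -1), (3, -4).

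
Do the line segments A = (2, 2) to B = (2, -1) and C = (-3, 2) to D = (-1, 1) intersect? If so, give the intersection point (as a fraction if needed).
No (intersection of containing lines falls outside at least one segment)

Parametrize and solve: t = 5/6, s = 5/2. At least one of these is outside [0, 1], so the segments do not intersect.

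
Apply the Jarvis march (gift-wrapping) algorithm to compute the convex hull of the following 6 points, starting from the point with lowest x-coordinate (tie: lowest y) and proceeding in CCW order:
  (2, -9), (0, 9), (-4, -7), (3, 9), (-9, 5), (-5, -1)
Hull (CCW) = [(-9, 5), (-4, -7), (2, -9), (3, 9), (0, 9)]

Jarvis march: at each step, from the current hull vertex p, select the next vertex q as the point such that every other point lies strictly to the left of (or on) the directed line p → q. (Equivalently: for every other point r, the cross product (q − p) × (r − p) ≥ 0.)
Starting point (lowest x, tie lowest y): (-9, 5). Wrap until returning to start. Resulting hull: (-9, 5), (-4, -7), (2, -9), (3, 9), (0, 9).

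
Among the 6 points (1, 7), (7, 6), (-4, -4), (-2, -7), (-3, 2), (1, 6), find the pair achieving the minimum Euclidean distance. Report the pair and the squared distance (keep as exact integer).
Pair = ((1, 7), (1, 6)); squared distance = 1

Compute all C(6, 2) = 15 pairwise squared distances (x_i − x_j)² + (y_i − y_j)². The minimum is 1, attained by the pair ((1, 7), (1, 6)).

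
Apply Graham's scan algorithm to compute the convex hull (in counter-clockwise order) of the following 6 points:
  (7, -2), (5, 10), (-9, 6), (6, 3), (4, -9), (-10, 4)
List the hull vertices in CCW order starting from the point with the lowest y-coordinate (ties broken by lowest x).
Hull (CCW) = [(4, -9), (7, -2), (5, 10), (-9, 6), (-10, 4)]

Graham scan procedure:
  1. Find the pivot p₀ = point with lowest y (tie → lowest x): (4, -9).
  2. Sort the remaining points by polar angle around p₀.
  3. Walk through sorted points, maintaining a stack; pop the top while the last three entries make a non-left turn (cross product ≤ 0).
  4. Final stack is the convex hull in CCW order: (4, -9), (7, -2), (5, 10), (-9, 6), (-10, 4).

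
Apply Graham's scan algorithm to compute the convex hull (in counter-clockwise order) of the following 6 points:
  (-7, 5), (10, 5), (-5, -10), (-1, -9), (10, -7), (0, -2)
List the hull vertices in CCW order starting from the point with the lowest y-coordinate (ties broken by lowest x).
Hull (CCW) = [(-5, -10), (10, -7), (10, 5), (-7, 5)]

Graham scan procedure:
  1. Find the pivot p₀ = point with lowest y (tie → lowest x): (-5, -10).
  2. Sort the remaining points by polar angle around p₀.
  3. Walk through sorted points, maintaining a stack; pop the top while the last three entries make a non-left turn (cross product ≤ 0).
  4. Final stack is the convex hull in CCW order: (-5, -10), (10, -7), (10, 5), (-7, 5).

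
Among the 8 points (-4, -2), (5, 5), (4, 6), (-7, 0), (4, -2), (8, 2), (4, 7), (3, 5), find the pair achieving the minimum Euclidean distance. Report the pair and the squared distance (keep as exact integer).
Pair = ((4, 6), (4, 7)); squared distance = 1

Compute all C(8, 2) = 28 pairwise squared distances (x_i − x_j)² + (y_i − y_j)². The minimum is 1, attained by the pair ((4, 6), (4, 7)).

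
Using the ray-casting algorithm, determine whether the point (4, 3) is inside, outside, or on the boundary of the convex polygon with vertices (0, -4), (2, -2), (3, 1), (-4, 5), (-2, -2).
The point (4, 3) lies strictly outside the polygon

Cast a horizontal ray to the right from the query point and count how many polygon edges it crosses (each edge strictly once or zero times, handled with the usual half-open convention). 
Parity of crossings → even ⇒ outside.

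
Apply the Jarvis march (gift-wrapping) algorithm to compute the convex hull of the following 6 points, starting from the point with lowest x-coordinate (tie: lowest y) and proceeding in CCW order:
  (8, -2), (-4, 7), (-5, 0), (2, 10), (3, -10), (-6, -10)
Hull (CCW) = [(-6, -10), (3, -10), (8, -2), (2, 10), (-4, 7), (-5, 0)]

Jarvis march: at each step, from the current hull vertex p, select the next vertex q as the point such that every other point lies strictly to the left of (or on) the directed line p → q. (Equivalently: for every other point r, the cross product (q − p) × (r − p) ≥ 0.)
Starting point (lowest x, tie lowest y): (-6, -10). Wrap until returning to start. Resulting hull: (-6, -10), (3, -10), (8, -2), (2, 10), (-4, 7), (-5, 0).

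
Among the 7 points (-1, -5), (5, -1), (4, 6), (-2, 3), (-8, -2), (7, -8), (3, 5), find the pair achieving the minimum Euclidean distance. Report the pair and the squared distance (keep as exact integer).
Pair = ((4, 6), (3, 5)); squared distance = 2

Compute all C(7, 2) = 21 pairwise squared distances (x_i − x_j)² + (y_i − y_j)². The minimum is 2, attained by the pair ((4, 6), (3, 5)).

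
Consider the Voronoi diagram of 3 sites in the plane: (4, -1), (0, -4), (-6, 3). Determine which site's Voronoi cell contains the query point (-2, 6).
Nearest site = (-6, 3)

The Voronoi cell of site s contains exactly those query points closer to s than to any other site. Compute squared distances from q = (-2, 6) to each site:
  (-6 − -2)² + (3 − 6)² = 25
  (4 − -2)² + (-1 − 6)² = 85
  (0 − -2)² + (-4 − 6)² = 104
Minimum is attained by (-6, 3), so q lies in its Voronoi cell.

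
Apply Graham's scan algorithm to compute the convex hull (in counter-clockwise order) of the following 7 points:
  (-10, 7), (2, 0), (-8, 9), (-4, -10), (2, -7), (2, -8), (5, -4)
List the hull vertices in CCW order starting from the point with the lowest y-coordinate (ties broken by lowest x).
Hull (CCW) = [(-4, -10), (2, -8), (5, -4), (2, 0), (-8, 9), (-10, 7)]

Graham scan procedure:
  1. Find the pivot p₀ = point with lowest y (tie → lowest x): (-4, -10).
  2. Sort the remaining points by polar angle around p₀.
  3. Walk through sorted points, maintaining a stack; pop the top while the last three entries make a non-left turn (cross product ≤ 0).
  4. Final stack is the convex hull in CCW order: (-4, -10), (2, -8), (5, -4), (2, 0), (-8, 9), (-10, 7).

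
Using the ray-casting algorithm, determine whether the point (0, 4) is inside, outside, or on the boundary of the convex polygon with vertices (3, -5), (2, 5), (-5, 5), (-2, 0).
The point (0, 4) lies strictly inside the polygon

Cast a horizontal ray to the right from the query point and count how many polygon edges it crosses (each edge strictly once or zero times, handled with the usual half-open convention). 
Parity of crossings → odd ⇒ inside.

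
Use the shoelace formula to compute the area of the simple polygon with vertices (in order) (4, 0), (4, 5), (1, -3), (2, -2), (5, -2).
Area = 21/2

Shoelace formula: Area = (1/2) |Σ_i (x_i · y_{i+1} − x_{i+1} · y_i)| (indices mod n). Compute each cross term:
  (4)(5) − (4)(0) = 20
  (4)(-3) − (1)(5) = -17
  (1)(-2) − (2)(-3) = 4
  (2)(-2) − (5)(-2) = 6
  (5)(0) − (4)(-2) = 8
Sum = 21, so (signed) Area = 21/2 = 21/2, |Area| = 21/2.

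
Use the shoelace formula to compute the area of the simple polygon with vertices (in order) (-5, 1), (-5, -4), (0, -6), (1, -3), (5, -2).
Area = 69/2

Shoelace formula: Area = (1/2) |Σ_i (x_i · y_{i+1} − x_{i+1} · y_i)| (indices mod n). Compute each cross term:
  (-5)(-4) − (-5)(1) = 25
  (-5)(-6) − (0)(-4) = 30
  (0)(-3) − (1)(-6) = 6
  (1)(-2) − (5)(-3) = 13
  (5)(1) − (-5)(-2) = -5
Sum = 69, so (signed) Area = 69/2 = 69/2, |Area| = 69/2.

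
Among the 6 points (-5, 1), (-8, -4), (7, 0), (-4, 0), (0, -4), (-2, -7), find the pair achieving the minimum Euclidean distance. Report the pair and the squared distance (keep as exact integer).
Pair = ((-5, 1), (-4, 0)); squared distance = 2

Compute all C(6, 2) = 15 pairwise squared distances (x_i − x_j)² + (y_i − y_j)². The minimum is 2, attained by the pair ((-5, 1), (-4, 0)).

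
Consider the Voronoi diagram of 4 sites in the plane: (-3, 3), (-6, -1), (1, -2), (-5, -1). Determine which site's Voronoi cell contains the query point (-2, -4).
Nearest site = (1, -2)

The Voronoi cell of site s contains exactly those query points closer to s than to any other site. Compute squared distances from q = (-2, -4) to each site:
  (1 − -2)² + (-2 − -4)² = 13
  (-5 − -2)² + (-1 − -4)² = 18
  (-6 − -2)² + (-1 − -4)² = 25
  (-3 − -2)² + (3 − -4)² = 50
Minimum is attained by (1, -2), so q lies in its Voronoi cell.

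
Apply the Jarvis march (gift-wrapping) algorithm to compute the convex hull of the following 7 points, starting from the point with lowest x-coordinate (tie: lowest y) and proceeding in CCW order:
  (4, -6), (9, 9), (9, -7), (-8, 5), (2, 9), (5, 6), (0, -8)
Hull (CCW) = [(-8, 5), (0, -8), (9, -7), (9, 9), (2, 9)]

Jarvis march: at each step, from the current hull vertex p, select the next vertex q as the point such that every other point lies strictly to the left of (or on) the directed line p → q. (Equivalently: for every other point r, the cross product (q − p) × (r − p) ≥ 0.)
Starting point (lowest x, tie lowest y): (-8, 5). Wrap until returning to start. Resulting hull: (-8, 5), (0, -8), (9, -7), (9, 9), (2, 9).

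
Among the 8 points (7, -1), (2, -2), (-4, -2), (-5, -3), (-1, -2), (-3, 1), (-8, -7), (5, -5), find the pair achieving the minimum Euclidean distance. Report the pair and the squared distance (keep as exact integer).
Pair = ((-4, -2), (-5, -3)); squared distance = 2

Compute all C(8, 2) = 28 pairwise squared distances (x_i − x_j)² + (y_i − y_j)². The minimum is 2, attained by the pair ((-4, -2), (-5, -3)).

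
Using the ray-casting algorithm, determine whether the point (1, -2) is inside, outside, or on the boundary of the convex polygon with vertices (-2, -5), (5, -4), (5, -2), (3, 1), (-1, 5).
The point (1, -2) lies strictly inside the polygon

Cast a horizontal ray to the right from the query point and count how many polygon edges it crosses (each edge strictly once or zero times, handled with the usual half-open convention). 
Parity of crossings → odd ⇒ inside.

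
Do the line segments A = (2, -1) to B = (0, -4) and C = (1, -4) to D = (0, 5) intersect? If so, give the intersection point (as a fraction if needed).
Yes; intersection at (6/7, -19/7) (t = 4/7 on AB, s = 1/7 on CD)

Parametrize AB as A + t(B − A) = (2 + -2 t, -1 + -3 t) and CD as C + s(D − C) = (1 + -1 s, -4 + 9 s). Solve the linear system for (t, s). Determinant = 21 ≠ 0, so a unique intersection of the containing lines exists. Solution: t = 4/7, s = 1/7 — both in [0, 1], so the segments cross. Intersection point: (6/7, -19/7).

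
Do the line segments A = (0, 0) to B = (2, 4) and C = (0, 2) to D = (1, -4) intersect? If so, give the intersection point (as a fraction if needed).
Yes; intersection at (1/4, 1/2) (t = 1/8 on AB, s = 1/4 on CD)

Parametrize AB as A + t(B − A) = (0 + 2 t, 0 + 4 t) and CD as C + s(D − C) = (0 + 1 s, 2 + -6 s). Solve the linear system for (t, s). Determinant = 16 ≠ 0, so a unique intersection of the containing lines exists. Solution: t = 1/8, s = 1/4 — both in [0, 1], so the segments cross. Intersection point: (1/4, 1/2).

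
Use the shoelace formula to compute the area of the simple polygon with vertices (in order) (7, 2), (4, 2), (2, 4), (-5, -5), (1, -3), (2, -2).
Area = 35

Shoelace formula: Area = (1/2) |Σ_i (x_i · y_{i+1} − x_{i+1} · y_i)| (indices mod n). Compute each cross term:
  (7)(2) − (4)(2) = 6
  (4)(4) − (2)(2) = 12
  (2)(-5) − (-5)(4) = 10
  (-5)(-3) − (1)(-5) = 20
  (1)(-2) − (2)(-3) = 4
  (2)(2) − (7)(-2) = 18
Sum = 70, so (signed) Area = 70/2 = 35, |Area| = 35.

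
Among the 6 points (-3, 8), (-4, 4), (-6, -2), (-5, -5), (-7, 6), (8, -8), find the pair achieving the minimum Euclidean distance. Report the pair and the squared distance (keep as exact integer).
Pair = ((-6, -2), (-5, -5)); squared distance = 10

Compute all C(6, 2) = 15 pairwise squared distances (x_i − x_j)² + (y_i − y_j)². The minimum is 10, attained by the pair ((-6, -2), (-5, -5)).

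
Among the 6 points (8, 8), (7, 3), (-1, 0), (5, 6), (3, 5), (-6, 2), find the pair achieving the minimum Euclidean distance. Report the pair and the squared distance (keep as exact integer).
Pair = ((5, 6), (3, 5)); squared distance = 5

Compute all C(6, 2) = 15 pairwise squared distances (x_i − x_j)² + (y_i − y_j)². The minimum is 5, attained by the pair ((5, 6), (3, 5)).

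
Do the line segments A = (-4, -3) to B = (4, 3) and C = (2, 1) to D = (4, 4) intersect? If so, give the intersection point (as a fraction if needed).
Yes; intersection at (8/3, 2) (t = 5/6 on AB, s = 1/3 on CD)

Parametrize AB as A + t(B − A) = (-4 + 8 t, -3 + 6 t) and CD as C + s(D − C) = (2 + 2 s, 1 + 3 s). Solve the linear system for (t, s). Determinant = -12 ≠ 0, so a unique intersection of the containing lines exists. Solution: t = 5/6, s = 1/3 — both in [0, 1], so the segments cross. Intersection point: (8/3, 2).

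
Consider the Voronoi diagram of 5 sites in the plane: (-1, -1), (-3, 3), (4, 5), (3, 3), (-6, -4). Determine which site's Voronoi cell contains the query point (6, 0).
Nearest site = (3, 3)

The Voronoi cell of site s contains exactly those query points closer to s than to any other site. Compute squared distances from q = (6, 0) to each site:
  (3 − 6)² + (3 − 0)² = 18
  (4 − 6)² + (5 − 0)² = 29
  (-1 − 6)² + (-1 − 0)² = 50
  (-3 − 6)² + (3 − 0)² = 90
  (-6 − 6)² + (-4 − 0)² = 160
Minimum is attained by (3, 3), so q lies in its Voronoi cell.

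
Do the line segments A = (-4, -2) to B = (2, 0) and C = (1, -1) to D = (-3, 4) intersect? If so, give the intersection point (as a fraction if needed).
Yes; intersection at (11/19, -9/19) (t = 29/38 on AB, s = 2/19 on CD)

Parametrize AB as A + t(B − A) = (-4 + 6 t, -2 + 2 t) and CD as C + s(D − C) = (1 + -4 s, -1 + 5 s). Solve the linear system for (t, s). Determinant = -38 ≠ 0, so a unique intersection of the containing lines exists. Solution: t = 29/38, s = 2/19 — both in [0, 1], so the segments cross. Intersection point: (11/19, -9/19).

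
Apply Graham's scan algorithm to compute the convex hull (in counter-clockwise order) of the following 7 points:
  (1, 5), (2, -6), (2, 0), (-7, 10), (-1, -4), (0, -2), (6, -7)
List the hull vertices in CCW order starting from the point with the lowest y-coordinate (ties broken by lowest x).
Hull (CCW) = [(6, -7), (1, 5), (-7, 10), (-1, -4), (2, -6)]

Graham scan procedure:
  1. Find the pivot p₀ = point with lowest y (tie → lowest x): (6, -7).
  2. Sort the remaining points by polar angle around p₀.
  3. Walk through sorted points, maintaining a stack; pop the top while the last three entries make a non-left turn (cross product ≤ 0).
  4. Final stack is the convex hull in CCW order: (6, -7), (1, 5), (-7, 10), (-1, -4), (2, -6).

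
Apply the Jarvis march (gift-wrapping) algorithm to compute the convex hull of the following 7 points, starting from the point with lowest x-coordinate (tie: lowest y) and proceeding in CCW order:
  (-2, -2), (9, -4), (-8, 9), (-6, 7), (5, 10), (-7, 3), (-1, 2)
Hull (CCW) = [(-8, 9), (-7, 3), (-2, -2), (9, -4), (5, 10)]

Jarvis march: at each step, from the current hull vertex p, select the next vertex q as the point such that every other point lies strictly to the left of (or on) the directed line p → q. (Equivalently: for every other point r, the cross product (q − p) × (r − p) ≥ 0.)
Starting point (lowest x, tie lowest y): (-8, 9). Wrap until returning to start. Resulting hull: (-8, 9), (-7, 3), (-2, -2), (9, -4), (5, 10).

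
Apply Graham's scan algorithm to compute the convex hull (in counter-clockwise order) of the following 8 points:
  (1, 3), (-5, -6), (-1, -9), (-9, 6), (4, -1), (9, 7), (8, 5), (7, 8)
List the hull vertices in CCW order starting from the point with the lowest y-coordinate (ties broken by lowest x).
Hull (CCW) = [(-1, -9), (8, 5), (9, 7), (7, 8), (-9, 6), (-5, -6)]

Graham scan procedure:
  1. Find the pivot p₀ = point with lowest y (tie → lowest x): (-1, -9).
  2. Sort the remaining points by polar angle around p₀.
  3. Walk through sorted points, maintaining a stack; pop the top while the last three entries make a non-left turn (cross product ≤ 0).
  4. Final stack is the convex hull in CCW order: (-1, -9), (8, 5), (9, 7), (7, 8), (-9, 6), (-5, -6).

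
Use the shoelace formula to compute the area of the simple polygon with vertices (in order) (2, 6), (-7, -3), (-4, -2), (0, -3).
Area = 28

Shoelace formula: Area = (1/2) |Σ_i (x_i · y_{i+1} − x_{i+1} · y_i)| (indices mod n). Compute each cross term:
  (2)(-3) − (-7)(6) = 36
  (-7)(-2) − (-4)(-3) = 2
  (-4)(-3) − (0)(-2) = 12
  (0)(6) − (2)(-3) = 6
Sum = 56, so (signed) Area = 56/2 = 28, |Area| = 28.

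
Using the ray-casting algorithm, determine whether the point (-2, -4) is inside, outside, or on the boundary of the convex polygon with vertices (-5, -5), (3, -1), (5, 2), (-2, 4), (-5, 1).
The point (-2, -4) lies strictly outside the polygon

Cast a horizontal ray to the right from the query point and count how many polygon edges it crosses (each edge strictly once or zero times, handled with the usual half-open convention). 
Parity of crossings → even ⇒ outside.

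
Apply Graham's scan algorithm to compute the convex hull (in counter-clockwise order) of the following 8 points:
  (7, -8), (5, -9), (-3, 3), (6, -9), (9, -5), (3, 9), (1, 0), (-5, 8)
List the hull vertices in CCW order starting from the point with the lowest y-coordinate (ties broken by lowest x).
Hull (CCW) = [(5, -9), (6, -9), (7, -8), (9, -5), (3, 9), (-5, 8), (-3, 3)]

Graham scan procedure:
  1. Find the pivot p₀ = point with lowest y (tie → lowest x): (5, -9).
  2. Sort the remaining points by polar angle around p₀.
  3. Walk through sorted points, maintaining a stack; pop the top while the last three entries make a non-left turn (cross product ≤ 0).
  4. Final stack is the convex hull in CCW order: (5, -9), (6, -9), (7, -8), (9, -5), (3, 9), (-5, 8), (-3, 3).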